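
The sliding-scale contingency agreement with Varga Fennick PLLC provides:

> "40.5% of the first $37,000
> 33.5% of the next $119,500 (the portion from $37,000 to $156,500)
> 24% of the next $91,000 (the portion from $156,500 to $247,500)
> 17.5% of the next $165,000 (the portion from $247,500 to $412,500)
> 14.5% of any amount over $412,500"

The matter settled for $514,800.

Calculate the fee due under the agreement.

First $37,000 at 40.5% = $14,985.00
Next $119,500 at 33.5% = $40,032.50
Next $91,000 at 24% = $21,840.00
Next $165,000 at 17.5% = $28,875.00
Remaining $102,300 at 14.5% = $14,833.50
Fee: $14,985.00 + $40,032.50 + $21,840.00 + $28,875.00 + $14,833.50 = $120,566.00

$120,566.00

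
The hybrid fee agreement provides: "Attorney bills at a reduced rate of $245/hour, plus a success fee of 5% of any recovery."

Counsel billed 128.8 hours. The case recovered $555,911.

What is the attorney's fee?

Hourly: 128.8 × $245 = $31,556.00
Success fee: 5% of $555,911 = $27,795.55
Total: $31,556.00 + $27,795.55 = $59,351.55

$59,351.55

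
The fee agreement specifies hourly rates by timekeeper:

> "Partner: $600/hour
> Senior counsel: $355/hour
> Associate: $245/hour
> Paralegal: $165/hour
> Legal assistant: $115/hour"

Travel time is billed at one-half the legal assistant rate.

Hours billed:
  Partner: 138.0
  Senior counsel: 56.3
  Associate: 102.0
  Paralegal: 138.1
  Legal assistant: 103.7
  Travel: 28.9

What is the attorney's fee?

Partner: 138.0 × $600 = $82,800.00
Senior counsel: 56.3 × $355 = $19,986.50
Associate: 102.0 × $245 = $24,990.00
Paralegal: 138.1 × $165 = $22,786.50
Legal assistant: 103.7 × $115 = $11,925.50
Subtotal: $82,800.00 + $19,986.50 + $24,990.00 + $22,786.50 + $11,925.50 = $162,488.50
Travel: 28.9 × ($115 ÷ 2) = 28.9 × $57.50 = $1,661.75
Total: $162,488.50 + $1,661.75 = $164,150.25

$164,150.25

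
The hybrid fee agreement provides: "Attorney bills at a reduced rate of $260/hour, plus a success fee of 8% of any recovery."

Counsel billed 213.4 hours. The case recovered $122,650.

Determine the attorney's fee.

Hourly: 213.4 × $260 = $55,484.00
Success fee: 8% of $122,650 = $9,812.00
Total: $55,484.00 + $9,812.00 = $65,296.00

$65,296.00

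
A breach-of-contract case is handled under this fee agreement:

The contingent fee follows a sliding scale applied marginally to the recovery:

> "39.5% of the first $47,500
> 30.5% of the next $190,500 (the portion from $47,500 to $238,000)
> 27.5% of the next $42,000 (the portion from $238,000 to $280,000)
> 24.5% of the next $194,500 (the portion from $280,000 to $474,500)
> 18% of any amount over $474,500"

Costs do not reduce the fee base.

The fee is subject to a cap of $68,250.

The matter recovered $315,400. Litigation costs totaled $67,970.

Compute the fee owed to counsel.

Fee base is the gross recovery, $315,400; costs are reimbursed separately.
First $47,500 at 39.5% = $18,762.50
Next $190,500 at 30.5% = $58,102.50
Next $42,000 at 27.5% = $11,550.00
Remaining $35,400 at 24.5% = $8,673.00
Fee: $18,762.50 + $58,102.50 + $11,550.00 + $8,673.00 = $97,088.00
$97,088.00 exceeds the $68,250 cap, so the fee is capped at $68,250.00.

$68,250.00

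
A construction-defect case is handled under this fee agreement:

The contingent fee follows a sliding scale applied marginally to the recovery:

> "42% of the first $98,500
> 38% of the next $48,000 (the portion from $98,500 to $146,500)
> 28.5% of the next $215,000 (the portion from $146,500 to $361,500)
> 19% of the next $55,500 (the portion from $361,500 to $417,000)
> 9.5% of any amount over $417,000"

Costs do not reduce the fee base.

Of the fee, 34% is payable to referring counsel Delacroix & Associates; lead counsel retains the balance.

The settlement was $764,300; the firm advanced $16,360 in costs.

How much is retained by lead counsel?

$108,519.51

Fee base is the gross recovery, $764,300; costs are reimbursed separately.
First $98,500 at 42% = $41,370.00
Next $48,000 at 38% = $18,240.00
Next $215,000 at 28.5% = $61,275.00
Next $55,500 at 19% = $10,545.00
Remaining $347,300 at 9.5% = $32,993.50
Fee: $41,370.00 + $18,240.00 + $61,275.00 + $10,545.00 + $32,993.50 = $164,423.50
Referral share: 34% of $164,423.50 = $55,903.99; lead counsel retains $164,423.50 − $55,903.99 = $108,519.51.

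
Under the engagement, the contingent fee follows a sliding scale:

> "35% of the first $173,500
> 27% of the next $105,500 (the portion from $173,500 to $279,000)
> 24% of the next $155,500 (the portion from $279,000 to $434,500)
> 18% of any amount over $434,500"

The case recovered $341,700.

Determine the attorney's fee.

First $173,500 at 35% = $60,725.00
Next $105,500 at 27% = $28,485.00
Remaining $62,700 at 24% = $15,048.00
Fee: $60,725.00 + $28,485.00 + $15,048.00 = $104,258.00

$104,258.00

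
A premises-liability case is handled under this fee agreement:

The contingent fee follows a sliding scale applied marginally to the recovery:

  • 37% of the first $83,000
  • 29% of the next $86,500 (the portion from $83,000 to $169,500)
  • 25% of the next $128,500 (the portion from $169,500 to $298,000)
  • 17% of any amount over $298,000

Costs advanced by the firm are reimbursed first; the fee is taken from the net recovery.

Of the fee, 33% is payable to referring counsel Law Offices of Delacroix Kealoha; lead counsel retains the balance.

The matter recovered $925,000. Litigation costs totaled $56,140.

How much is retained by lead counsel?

Fee base (net of costs): $925,000 − $56,140 = $868,860
First $83,000 at 37% = $30,710.00
Next $86,500 at 29% = $25,085.00
Next $128,500 at 25% = $32,125.00
Remaining $570,860 at 17% = $97,046.20
Fee: $30,710.00 + $25,085.00 + $32,125.00 + $97,046.20 = $184,966.20
Referral share: 33% of $184,966.20 = $61,038.85; lead counsel retains $184,966.20 − $61,038.85 = $123,927.35.

$123,927.35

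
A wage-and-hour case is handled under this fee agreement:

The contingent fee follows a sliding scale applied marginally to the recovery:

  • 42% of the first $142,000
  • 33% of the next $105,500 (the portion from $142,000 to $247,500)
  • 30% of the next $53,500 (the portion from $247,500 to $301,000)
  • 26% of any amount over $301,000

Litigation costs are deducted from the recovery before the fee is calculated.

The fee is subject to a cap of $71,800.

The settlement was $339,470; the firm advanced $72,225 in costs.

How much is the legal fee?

$71,800.00

Fee base (net of costs): $339,470 − $72,225 = $267,245
First $142,000 at 42% = $59,640.00
Next $105,500 at 33% = $34,815.00
Remaining $19,745 at 30% = $5,923.50
Fee: $59,640.00 + $34,815.00 + $5,923.50 = $100,378.50
$100,378.50 exceeds the $71,800 cap, so the fee is capped at $71,800.00.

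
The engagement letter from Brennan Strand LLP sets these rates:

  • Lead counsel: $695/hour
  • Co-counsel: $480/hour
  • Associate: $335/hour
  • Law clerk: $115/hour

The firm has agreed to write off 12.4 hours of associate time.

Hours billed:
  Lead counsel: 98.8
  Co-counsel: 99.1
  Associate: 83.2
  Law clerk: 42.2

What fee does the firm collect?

Lead counsel: 98.8 × $695 = $68,666.00
Co-counsel: 99.1 × $480 = $47,568.00
Associate: 83.2 × $335 = $27,872.00
Law clerk: 42.2 × $115 = $4,853.00
Subtotal: $148,959.00
Write-off: 12.4 × $335 = $4,154.00
Total: $148,959.00 − $4,154.00 = $144,805.00

$144,805.00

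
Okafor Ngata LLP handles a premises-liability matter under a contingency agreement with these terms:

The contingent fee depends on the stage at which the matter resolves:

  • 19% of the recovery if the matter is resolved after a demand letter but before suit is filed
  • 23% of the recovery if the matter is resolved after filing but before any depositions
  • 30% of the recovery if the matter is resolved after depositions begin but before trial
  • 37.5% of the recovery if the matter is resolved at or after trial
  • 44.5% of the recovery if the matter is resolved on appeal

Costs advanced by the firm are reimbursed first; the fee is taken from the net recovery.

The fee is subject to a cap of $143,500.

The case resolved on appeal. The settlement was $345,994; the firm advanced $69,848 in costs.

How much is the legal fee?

Fee base (net of costs): $345,994 − $69,848 = $276,146
The matter resolved on appeal, so the 44.5% rate applies.
$276,146 × 44.5% = $122,884.97
$122,884.97 is under the $143,500 cap.

$122,884.97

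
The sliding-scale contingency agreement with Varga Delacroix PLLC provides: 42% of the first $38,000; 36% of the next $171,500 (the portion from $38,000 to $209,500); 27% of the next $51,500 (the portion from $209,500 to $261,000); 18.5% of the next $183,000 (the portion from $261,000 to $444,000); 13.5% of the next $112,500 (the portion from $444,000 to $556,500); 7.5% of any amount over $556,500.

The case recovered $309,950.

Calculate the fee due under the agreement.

First $38,000 at 42% = $15,960.00
Next $171,500 at 36% = $61,740.00
Next $51,500 at 27% = $13,905.00
Remaining $48,950 at 18.5% = $9,055.75
Fee: $15,960.00 + $61,740.00 + $13,905.00 + $9,055.75 = $100,660.75

$100,660.75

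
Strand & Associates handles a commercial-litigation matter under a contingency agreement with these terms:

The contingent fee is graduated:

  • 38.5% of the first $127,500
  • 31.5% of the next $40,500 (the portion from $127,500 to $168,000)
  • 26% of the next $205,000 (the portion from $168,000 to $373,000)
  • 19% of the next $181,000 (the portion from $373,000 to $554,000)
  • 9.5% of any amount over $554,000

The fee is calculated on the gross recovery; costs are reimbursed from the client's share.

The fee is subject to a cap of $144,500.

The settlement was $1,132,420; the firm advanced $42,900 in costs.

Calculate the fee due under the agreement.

Fee base is the gross recovery, $1,132,420; costs are reimbursed separately.
First $127,500 at 38.5% = $49,087.50
Next $40,500 at 31.5% = $12,757.50
Next $205,000 at 26% = $53,300.00
Next $181,000 at 19% = $34,390.00
Remaining $578,420 at 9.5% = $54,949.90
Fee: $49,087.50 + $12,757.50 + $53,300.00 + $34,390.00 + $54,949.90 = $204,484.90
$204,484.90 exceeds the $144,500 cap, so the fee is capped at $144,500.00.

$144,500.00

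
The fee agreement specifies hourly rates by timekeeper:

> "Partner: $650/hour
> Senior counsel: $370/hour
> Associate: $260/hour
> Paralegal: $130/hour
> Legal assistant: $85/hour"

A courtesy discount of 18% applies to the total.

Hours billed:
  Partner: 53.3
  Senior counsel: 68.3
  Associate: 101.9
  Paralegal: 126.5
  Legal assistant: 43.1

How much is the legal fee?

Partner: 53.3 × $650 = $34,645.00
Senior counsel: 68.3 × $370 = $25,271.00
Associate: 101.9 × $260 = $26,494.00
Paralegal: 126.5 × $130 = $16,445.00
Legal assistant: 43.1 × $85 = $3,663.50
Subtotal: $106,518.50
Less 18% discount: −$19,173.33
Total: $106,518.50 − $19,173.33 = $87,345.17

$87,345.17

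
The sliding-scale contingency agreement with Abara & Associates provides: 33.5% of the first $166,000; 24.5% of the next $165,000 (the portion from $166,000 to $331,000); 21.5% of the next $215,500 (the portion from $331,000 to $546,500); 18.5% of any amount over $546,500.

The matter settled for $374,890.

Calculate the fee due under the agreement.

$105,471.35

First $166,000 at 33.5% = $55,610.00
Next $165,000 at 24.5% = $40,425.00
Remaining $43,890 at 21.5% = $9,436.35
Fee: $55,610.00 + $40,425.00 + $9,436.35 = $105,471.35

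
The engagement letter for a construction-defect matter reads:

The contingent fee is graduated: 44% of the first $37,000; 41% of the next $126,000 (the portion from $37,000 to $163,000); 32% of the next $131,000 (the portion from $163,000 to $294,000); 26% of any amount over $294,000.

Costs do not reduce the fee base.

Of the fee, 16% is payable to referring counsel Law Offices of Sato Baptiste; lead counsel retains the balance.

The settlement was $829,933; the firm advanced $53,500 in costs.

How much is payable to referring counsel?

$39,872.41

Fee base is the gross recovery, $829,933; costs are reimbursed separately.
First $37,000 at 44% = $16,280.00
Next $126,000 at 41% = $51,660.00
Next $131,000 at 32% = $41,920.00
Remaining $535,933 at 26% = $139,342.58
Fee: $16,280.00 + $51,660.00 + $41,920.00 + $139,342.58 = $249,202.58
Referral share: 16% of $249,202.58 = $39,872.41; lead counsel retains $249,202.58 − $39,872.41 = $209,330.17.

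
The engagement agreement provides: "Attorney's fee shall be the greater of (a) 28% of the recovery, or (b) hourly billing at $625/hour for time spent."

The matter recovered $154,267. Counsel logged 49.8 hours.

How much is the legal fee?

(a) 28% of $154,267 = $43,194.76
(b) 49.8 × $625 = $31,125.00
The greater is (a): $43,194.76.

$43,194.76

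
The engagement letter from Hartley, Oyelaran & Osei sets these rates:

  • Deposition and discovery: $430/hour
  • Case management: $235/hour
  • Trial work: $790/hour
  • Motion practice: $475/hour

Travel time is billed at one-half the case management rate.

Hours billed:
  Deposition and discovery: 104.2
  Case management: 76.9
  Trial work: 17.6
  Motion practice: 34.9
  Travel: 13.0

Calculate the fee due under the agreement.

Deposition and discovery: 104.2 × $430 = $44,806.00
Case management: 76.9 × $235 = $18,071.50
Trial work: 17.6 × $790 = $13,904.00
Motion practice: 34.9 × $475 = $16,577.50
Subtotal: $44,806.00 + $18,071.50 + $13,904.00 + $16,577.50 = $93,359.00
Travel: 13.0 × ($235 ÷ 2) = 13.0 × $117.50 = $1,527.50
Total: $93,359.00 + $1,527.50 = $94,886.50

$94,886.50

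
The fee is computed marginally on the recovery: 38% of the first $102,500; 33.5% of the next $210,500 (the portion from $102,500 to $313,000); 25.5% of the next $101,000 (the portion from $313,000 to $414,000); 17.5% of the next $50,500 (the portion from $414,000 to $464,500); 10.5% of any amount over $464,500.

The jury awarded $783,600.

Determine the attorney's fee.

$177,565.50

First $102,500 at 38% = $38,950.00
Next $210,500 at 33.5% = $70,517.50
Next $101,000 at 25.5% = $25,755.00
Next $50,500 at 17.5% = $8,837.50
Remaining $319,100 at 10.5% = $33,505.50
Fee: $38,950.00 + $70,517.50 + $25,755.00 + $8,837.50 + $33,505.50 = $177,565.50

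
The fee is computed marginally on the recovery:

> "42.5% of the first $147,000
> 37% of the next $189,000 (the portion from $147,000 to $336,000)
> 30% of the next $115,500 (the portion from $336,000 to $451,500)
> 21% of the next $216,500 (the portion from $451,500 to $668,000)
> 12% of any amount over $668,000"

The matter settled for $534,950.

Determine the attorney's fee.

$184,579.50

First $147,000 at 42.5% = $62,475.00
Next $189,000 at 37% = $69,930.00
Next $115,500 at 30% = $34,650.00
Remaining $83,450 at 21% = $17,524.50
Fee: $62,475.00 + $69,930.00 + $34,650.00 + $17,524.50 = $184,579.50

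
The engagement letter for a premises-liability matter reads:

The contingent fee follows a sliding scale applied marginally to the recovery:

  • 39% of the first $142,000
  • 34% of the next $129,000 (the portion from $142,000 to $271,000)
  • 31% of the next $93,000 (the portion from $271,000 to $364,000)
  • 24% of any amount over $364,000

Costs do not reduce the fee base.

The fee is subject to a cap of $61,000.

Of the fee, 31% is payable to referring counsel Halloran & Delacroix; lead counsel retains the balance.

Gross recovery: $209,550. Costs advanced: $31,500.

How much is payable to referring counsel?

Fee base is the gross recovery, $209,550; costs are reimbursed separately.
First $142,000 at 39% = $55,380.00
Remaining $67,550 at 34% = $22,967.00
Fee: $55,380.00 + $22,967.00 = $78,347.00
$78,347.00 exceeds the $61,000 cap, so the fee is capped at $61,000.00.
Referral share: 31% of $61,000.00 = $18,910.00; lead counsel retains $61,000.00 − $18,910.00 = $42,090.00.

$18,910.00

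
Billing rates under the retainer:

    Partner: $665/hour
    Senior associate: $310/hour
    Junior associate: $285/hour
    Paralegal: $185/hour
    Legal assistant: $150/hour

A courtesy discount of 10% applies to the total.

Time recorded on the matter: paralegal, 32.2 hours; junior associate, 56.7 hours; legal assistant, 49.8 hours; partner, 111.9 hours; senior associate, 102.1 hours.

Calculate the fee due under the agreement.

Partner: 111.9 × $665 = $74,413.50
Senior associate: 102.1 × $310 = $31,651.00
Junior associate: 56.7 × $285 = $16,159.50
Paralegal: 32.2 × $185 = $5,957.00
Legal assistant: 49.8 × $150 = $7,470.00
Subtotal: $135,651.00
Less 10% discount: −$13,565.10
Total: $135,651.00 − $13,565.10 = $122,085.90

$122,085.90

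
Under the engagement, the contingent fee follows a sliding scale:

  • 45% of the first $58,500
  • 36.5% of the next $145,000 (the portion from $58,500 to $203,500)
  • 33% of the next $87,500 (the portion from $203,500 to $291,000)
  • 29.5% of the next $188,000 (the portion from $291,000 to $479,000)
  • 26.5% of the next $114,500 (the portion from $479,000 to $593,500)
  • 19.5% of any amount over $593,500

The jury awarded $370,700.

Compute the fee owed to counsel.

First $58,500 at 45% = $26,325.00
Next $145,000 at 36.5% = $52,925.00
Next $87,500 at 33% = $28,875.00
Remaining $79,700 at 29.5% = $23,511.50
Fee: $26,325.00 + $52,925.00 + $28,875.00 + $23,511.50 = $131,636.50

$131,636.50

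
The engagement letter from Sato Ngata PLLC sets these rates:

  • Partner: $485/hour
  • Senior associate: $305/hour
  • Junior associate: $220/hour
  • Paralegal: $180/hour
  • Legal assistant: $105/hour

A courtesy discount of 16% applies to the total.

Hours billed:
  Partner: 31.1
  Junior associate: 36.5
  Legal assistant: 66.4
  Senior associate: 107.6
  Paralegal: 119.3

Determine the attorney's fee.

$70,877.10

Partner: 31.1 × $485 = $15,083.50
Senior associate: 107.6 × $305 = $32,818.00
Junior associate: 36.5 × $220 = $8,030.00
Paralegal: 119.3 × $180 = $21,474.00
Legal assistant: 66.4 × $105 = $6,972.00
Subtotal: $84,377.50
Less 16% discount: −$13,500.40
Total: $84,377.50 − $13,500.40 = $70,877.10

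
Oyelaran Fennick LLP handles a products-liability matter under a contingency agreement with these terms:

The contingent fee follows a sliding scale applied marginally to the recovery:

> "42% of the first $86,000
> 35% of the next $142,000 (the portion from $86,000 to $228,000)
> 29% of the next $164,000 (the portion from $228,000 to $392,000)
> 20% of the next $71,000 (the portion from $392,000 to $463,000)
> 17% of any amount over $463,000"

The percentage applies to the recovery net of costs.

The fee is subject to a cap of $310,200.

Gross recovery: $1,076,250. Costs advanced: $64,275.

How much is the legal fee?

Fee base (net of costs): $1,076,250 − $64,275 = $1,011,975
First $86,000 at 42% = $36,120.00
Next $142,000 at 35% = $49,700.00
Next $164,000 at 29% = $47,560.00
Next $71,000 at 20% = $14,200.00
Remaining $548,975 at 17% = $93,325.75
Fee: $36,120.00 + $49,700.00 + $47,560.00 + $14,200.00 + $93,325.75 = $240,905.75
$240,905.75 is under the $310,200 cap.

$240,905.75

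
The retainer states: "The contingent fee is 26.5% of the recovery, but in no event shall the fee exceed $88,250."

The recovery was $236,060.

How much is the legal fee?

$62,555.90

26.5% of $236,060 = $62,555.90
That is under the $88,250 cap.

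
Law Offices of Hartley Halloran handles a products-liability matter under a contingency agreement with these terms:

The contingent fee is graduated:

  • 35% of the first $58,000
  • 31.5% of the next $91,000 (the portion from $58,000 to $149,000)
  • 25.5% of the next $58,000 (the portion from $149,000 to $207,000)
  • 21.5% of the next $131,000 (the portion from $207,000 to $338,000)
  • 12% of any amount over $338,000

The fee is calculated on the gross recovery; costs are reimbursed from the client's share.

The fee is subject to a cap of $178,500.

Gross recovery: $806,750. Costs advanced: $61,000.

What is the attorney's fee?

$148,170.00

Fee base is the gross recovery, $806,750; costs are reimbursed separately.
First $58,000 at 35% = $20,300.00
Next $91,000 at 31.5% = $28,665.00
Next $58,000 at 25.5% = $14,790.00
Next $131,000 at 21.5% = $28,165.00
Remaining $468,750 at 12% = $56,250.00
Fee: $20,300.00 + $28,665.00 + $14,790.00 + $28,165.00 + $56,250.00 = $148,170.00
$148,170.00 is under the $178,500 cap.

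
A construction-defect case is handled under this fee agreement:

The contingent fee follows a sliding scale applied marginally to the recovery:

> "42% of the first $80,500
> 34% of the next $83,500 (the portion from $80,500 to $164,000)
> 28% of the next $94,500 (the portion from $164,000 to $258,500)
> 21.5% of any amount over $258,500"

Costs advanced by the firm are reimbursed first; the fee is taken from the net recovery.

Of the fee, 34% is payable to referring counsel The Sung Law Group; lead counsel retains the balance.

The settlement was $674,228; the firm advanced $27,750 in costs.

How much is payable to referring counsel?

$58,505.59

Fee base (net of costs): $674,228 − $27,750 = $646,478
First $80,500 at 42% = $33,810.00
Next $83,500 at 34% = $28,390.00
Next $94,500 at 28% = $26,460.00
Remaining $387,978 at 21.5% = $83,415.27
Fee: $33,810.00 + $28,390.00 + $26,460.00 + $83,415.27 = $172,075.27
Referral share: 34% of $172,075.27 = $58,505.59; lead counsel retains $172,075.27 − $58,505.59 = $113,569.68.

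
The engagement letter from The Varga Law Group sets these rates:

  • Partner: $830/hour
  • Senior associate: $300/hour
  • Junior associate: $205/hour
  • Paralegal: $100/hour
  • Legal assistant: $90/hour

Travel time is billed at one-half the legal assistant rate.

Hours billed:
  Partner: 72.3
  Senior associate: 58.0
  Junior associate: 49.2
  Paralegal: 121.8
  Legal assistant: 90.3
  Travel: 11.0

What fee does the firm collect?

Partner: 72.3 × $830 = $60,009.00
Senior associate: 58.0 × $300 = $17,400.00
Junior associate: 49.2 × $205 = $10,086.00
Paralegal: 121.8 × $100 = $12,180.00
Legal assistant: 90.3 × $90 = $8,127.00
Subtotal: $60,009.00 + $17,400.00 + $10,086.00 + $12,180.00 + $8,127.00 = $107,802.00
Travel: 11.0 × ($90 ÷ 2) = 11.0 × $45.00 = $495.00
Total: $107,802.00 + $495.00 = $108,297.00

$108,297.00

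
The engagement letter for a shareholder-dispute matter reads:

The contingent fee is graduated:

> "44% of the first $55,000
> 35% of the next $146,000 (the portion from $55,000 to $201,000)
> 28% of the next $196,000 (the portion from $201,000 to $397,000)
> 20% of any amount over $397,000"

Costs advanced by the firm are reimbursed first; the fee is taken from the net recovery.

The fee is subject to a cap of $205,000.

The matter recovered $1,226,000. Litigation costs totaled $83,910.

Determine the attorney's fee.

Fee base (net of costs): $1,226,000 − $83,910 = $1,142,090
First $55,000 at 44% = $24,200.00
Next $146,000 at 35% = $51,100.00
Next $196,000 at 28% = $54,880.00
Remaining $745,090 at 20% = $149,018.00
Fee: $24,200.00 + $51,100.00 + $54,880.00 + $149,018.00 = $279,198.00
$279,198.00 exceeds the $205,000 cap, so the fee is capped at $205,000.00.

$205,000.00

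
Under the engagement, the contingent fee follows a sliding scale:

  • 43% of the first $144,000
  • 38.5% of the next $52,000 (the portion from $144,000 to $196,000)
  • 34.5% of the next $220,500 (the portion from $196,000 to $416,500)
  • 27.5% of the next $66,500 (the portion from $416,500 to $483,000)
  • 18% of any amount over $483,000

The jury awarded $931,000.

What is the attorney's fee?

$256,940.00

First $144,000 at 43% = $61,920.00
Next $52,000 at 38.5% = $20,020.00
Next $220,500 at 34.5% = $76,072.50
Next $66,500 at 27.5% = $18,287.50
Remaining $448,000 at 18% = $80,640.00
Fee: $61,920.00 + $20,020.00 + $76,072.50 + $18,287.50 + $80,640.00 = $256,940.00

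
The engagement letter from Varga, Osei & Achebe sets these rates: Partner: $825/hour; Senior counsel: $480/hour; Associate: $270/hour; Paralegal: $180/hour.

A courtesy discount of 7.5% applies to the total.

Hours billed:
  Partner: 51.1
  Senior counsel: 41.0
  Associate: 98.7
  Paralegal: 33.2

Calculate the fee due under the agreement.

$87,377.81

Partner: 51.1 × $825 = $42,157.50
Senior counsel: 41.0 × $480 = $19,680.00
Associate: 98.7 × $270 = $26,649.00
Paralegal: 33.2 × $180 = $5,976.00
Subtotal: $94,462.50
Less 7.5% discount: −$7,084.69
Total: $94,462.50 − $7,084.69 = $87,377.81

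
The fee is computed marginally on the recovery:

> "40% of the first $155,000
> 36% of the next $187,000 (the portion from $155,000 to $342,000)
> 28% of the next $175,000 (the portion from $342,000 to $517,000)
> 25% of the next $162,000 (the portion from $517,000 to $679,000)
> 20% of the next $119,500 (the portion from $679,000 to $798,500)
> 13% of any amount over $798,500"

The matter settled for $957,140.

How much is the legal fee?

First $155,000 at 40% = $62,000.00
Next $187,000 at 36% = $67,320.00
Next $175,000 at 28% = $49,000.00
Next $162,000 at 25% = $40,500.00
Next $119,500 at 20% = $23,900.00
Remaining $158,640 at 13% = $20,623.20
Fee: $62,000.00 + $67,320.00 + $49,000.00 + $40,500.00 + $23,900.00 + $20,623.20 = $263,343.20

$263,343.20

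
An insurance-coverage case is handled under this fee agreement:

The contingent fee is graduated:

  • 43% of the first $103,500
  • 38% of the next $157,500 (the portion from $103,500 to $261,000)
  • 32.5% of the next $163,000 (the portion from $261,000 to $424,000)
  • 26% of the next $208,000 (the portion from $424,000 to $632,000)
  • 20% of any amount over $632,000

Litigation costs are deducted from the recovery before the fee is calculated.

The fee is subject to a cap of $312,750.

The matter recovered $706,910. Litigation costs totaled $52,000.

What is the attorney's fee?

$215,992.00

Fee base (net of costs): $706,910 − $52,000 = $654,910
First $103,500 at 43% = $44,505.00
Next $157,500 at 38% = $59,850.00
Next $163,000 at 32.5% = $52,975.00
Next $208,000 at 26% = $54,080.00
Remaining $22,910 at 20% = $4,582.00
Fee: $44,505.00 + $59,850.00 + $52,975.00 + $54,080.00 + $4,582.00 = $215,992.00
$215,992.00 is under the $312,750 cap.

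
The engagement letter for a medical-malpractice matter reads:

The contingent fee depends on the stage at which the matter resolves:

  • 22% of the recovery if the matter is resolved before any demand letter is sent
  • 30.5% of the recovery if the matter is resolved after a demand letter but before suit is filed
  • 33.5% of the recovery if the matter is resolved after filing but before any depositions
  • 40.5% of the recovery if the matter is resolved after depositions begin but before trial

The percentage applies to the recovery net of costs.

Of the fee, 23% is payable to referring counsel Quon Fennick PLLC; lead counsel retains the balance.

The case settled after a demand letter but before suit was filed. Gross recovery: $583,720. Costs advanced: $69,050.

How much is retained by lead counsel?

$120,870.25

Fee base (net of costs): $583,720 − $69,050 = $514,670
The matter settled after a demand letter but before suit was filed, so the 30.5% rate applies.
$514,670 × 30.5% = $156,974.35
Referral share: 23% of $156,974.35 = $36,104.10; lead counsel retains $156,974.35 − $36,104.10 = $120,870.25.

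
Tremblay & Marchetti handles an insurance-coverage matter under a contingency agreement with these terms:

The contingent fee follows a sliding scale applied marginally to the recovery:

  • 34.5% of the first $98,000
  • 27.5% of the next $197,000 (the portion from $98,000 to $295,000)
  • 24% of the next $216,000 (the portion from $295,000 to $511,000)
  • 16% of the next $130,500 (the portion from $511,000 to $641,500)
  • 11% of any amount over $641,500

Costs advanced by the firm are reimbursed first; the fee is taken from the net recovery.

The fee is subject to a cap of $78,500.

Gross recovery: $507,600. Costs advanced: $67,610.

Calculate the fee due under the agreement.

$78,500.00

Fee base (net of costs): $507,600 − $67,610 = $439,990
First $98,000 at 34.5% = $33,810.00
Next $197,000 at 27.5% = $54,175.00
Remaining $144,990 at 24% = $34,797.60
Fee: $33,810.00 + $54,175.00 + $34,797.60 = $122,782.60
$122,782.60 exceeds the $78,500 cap, so the fee is capped at $78,500.00.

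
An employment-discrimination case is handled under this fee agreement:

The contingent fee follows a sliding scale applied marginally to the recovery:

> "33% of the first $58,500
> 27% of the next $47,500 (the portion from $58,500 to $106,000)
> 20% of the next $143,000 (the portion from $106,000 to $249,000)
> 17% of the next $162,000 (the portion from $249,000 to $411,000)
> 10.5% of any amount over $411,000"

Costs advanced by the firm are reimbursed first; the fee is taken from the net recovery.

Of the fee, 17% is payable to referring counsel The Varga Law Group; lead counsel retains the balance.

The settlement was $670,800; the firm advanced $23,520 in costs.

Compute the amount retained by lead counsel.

$93,855.90

Fee base (net of costs): $670,800 − $23,520 = $647,280
First $58,500 at 33% = $19,305.00
Next $47,500 at 27% = $12,825.00
Next $143,000 at 20% = $28,600.00
Next $162,000 at 17% = $27,540.00
Remaining $236,280 at 10.5% = $24,809.40
Fee: $19,305.00 + $12,825.00 + $28,600.00 + $27,540.00 + $24,809.40 = $113,079.40
Referral share: 17% of $113,079.40 = $19,223.50; lead counsel retains $113,079.40 − $19,223.50 = $93,855.90.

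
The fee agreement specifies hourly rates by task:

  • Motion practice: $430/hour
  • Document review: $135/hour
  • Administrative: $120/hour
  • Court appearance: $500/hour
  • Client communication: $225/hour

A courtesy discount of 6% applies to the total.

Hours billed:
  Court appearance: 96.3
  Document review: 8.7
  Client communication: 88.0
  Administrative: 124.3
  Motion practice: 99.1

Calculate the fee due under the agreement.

Motion practice: 99.1 × $430 = $42,613.00
Document review: 8.7 × $135 = $1,174.50
Administrative: 124.3 × $120 = $14,916.00
Court appearance: 96.3 × $500 = $48,150.00
Client communication: 88.0 × $225 = $19,800.00
Subtotal: $126,653.50
Less 6% discount: −$7,599.21
Total: $126,653.50 − $7,599.21 = $119,054.29

$119,054.29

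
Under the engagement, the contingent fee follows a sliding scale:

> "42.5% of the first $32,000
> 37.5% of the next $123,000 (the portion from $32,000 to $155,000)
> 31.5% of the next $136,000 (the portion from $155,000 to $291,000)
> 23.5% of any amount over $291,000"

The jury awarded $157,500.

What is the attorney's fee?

First $32,000 at 42.5% = $13,600.00
Next $123,000 at 37.5% = $46,125.00
Remaining $2,500 at 31.5% = $787.50
Fee: $13,600.00 + $46,125.00 + $787.50 = $60,512.50

$60,512.50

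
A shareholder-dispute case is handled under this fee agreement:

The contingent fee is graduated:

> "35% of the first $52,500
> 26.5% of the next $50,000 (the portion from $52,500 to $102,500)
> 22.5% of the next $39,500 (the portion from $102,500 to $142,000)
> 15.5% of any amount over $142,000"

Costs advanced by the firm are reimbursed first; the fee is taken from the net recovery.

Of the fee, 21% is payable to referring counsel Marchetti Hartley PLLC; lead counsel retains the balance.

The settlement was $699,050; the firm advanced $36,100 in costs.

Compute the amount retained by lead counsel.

Fee base (net of costs): $699,050 − $36,100 = $662,950
First $52,500 at 35% = $18,375.00
Next $50,000 at 26.5% = $13,250.00
Next $39,500 at 22.5% = $8,887.50
Remaining $520,950 at 15.5% = $80,747.25
Fee: $18,375.00 + $13,250.00 + $8,887.50 + $80,747.25 = $121,259.75
Referral share: 21% of $121,259.75 = $25,464.55; lead counsel retains $121,259.75 − $25,464.55 = $95,795.20.

$95,795.20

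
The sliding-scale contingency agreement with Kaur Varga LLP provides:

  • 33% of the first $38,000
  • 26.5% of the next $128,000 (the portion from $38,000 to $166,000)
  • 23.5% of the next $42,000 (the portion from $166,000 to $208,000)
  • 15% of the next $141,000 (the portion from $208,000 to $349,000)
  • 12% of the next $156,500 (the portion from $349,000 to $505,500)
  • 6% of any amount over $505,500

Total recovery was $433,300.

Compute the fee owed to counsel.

First $38,000 at 33% = $12,540.00
Next $128,000 at 26.5% = $33,920.00
Next $42,000 at 23.5% = $9,870.00
Next $141,000 at 15% = $21,150.00
Remaining $84,300 at 12% = $10,116.00
Fee: $12,540.00 + $33,920.00 + $9,870.00 + $21,150.00 + $10,116.00 = $87,596.00

$87,596.00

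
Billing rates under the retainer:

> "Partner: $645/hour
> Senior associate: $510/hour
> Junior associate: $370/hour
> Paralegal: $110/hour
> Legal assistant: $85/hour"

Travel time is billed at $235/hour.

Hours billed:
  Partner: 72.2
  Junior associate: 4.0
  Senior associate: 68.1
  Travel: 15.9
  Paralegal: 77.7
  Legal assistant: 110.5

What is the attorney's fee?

Partner: 72.2 × $645 = $46,569.00
Senior associate: 68.1 × $510 = $34,731.00
Junior associate: 4.0 × $370 = $1,480.00
Paralegal: 77.7 × $110 = $8,547.00
Legal assistant: 110.5 × $85 = $9,392.50
Subtotal: $46,569.00 + $34,731.00 + $1,480.00 + $8,547.00 + $9,392.50 = $100,719.50
Travel: 15.9 × $235 = $3,736.50
Total: $100,719.50 + $3,736.50 = $104,456.00

$104,456.00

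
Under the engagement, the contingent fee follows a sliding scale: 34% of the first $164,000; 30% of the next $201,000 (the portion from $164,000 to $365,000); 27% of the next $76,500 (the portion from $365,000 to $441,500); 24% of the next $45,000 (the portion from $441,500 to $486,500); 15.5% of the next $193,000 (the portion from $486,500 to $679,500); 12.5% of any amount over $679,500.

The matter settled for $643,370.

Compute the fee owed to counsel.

First $164,000 at 34% = $55,760.00
Next $201,000 at 30% = $60,300.00
Next $76,500 at 27% = $20,655.00
Next $45,000 at 24% = $10,800.00
Remaining $156,870 at 15.5% = $24,314.85
Fee: $55,760.00 + $60,300.00 + $20,655.00 + $10,800.00 + $24,314.85 = $171,829.85

$171,829.85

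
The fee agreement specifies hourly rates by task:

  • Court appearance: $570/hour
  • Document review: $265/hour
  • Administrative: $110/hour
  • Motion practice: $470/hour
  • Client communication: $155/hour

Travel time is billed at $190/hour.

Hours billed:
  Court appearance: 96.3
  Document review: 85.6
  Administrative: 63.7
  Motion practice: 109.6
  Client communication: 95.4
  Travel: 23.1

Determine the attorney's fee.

Court appearance: 96.3 × $570 = $54,891.00
Document review: 85.6 × $265 = $22,684.00
Administrative: 63.7 × $110 = $7,007.00
Motion practice: 109.6 × $470 = $51,512.00
Client communication: 95.4 × $155 = $14,787.00
Subtotal: $54,891.00 + $22,684.00 + $7,007.00 + $51,512.00 + $14,787.00 = $150,881.00
Travel: 23.1 × $190 = $4,389.00
Total: $150,881.00 + $4,389.00 = $155,270.00

$155,270.00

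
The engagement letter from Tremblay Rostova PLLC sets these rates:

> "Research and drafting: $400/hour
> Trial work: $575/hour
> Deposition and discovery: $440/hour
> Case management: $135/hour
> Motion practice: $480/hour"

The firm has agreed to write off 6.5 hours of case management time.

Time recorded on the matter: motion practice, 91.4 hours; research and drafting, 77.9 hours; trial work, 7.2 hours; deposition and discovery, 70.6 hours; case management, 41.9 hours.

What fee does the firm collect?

Research and drafting: 77.9 × $400 = $31,160.00
Trial work: 7.2 × $575 = $4,140.00
Deposition and discovery: 70.6 × $440 = $31,064.00
Case management: 41.9 × $135 = $5,656.50
Motion practice: 91.4 × $480 = $43,872.00
Subtotal: $115,892.50
Write-off: 6.5 × $135 = $877.50
Total: $115,892.50 − $877.50 = $115,015.00

$115,015.00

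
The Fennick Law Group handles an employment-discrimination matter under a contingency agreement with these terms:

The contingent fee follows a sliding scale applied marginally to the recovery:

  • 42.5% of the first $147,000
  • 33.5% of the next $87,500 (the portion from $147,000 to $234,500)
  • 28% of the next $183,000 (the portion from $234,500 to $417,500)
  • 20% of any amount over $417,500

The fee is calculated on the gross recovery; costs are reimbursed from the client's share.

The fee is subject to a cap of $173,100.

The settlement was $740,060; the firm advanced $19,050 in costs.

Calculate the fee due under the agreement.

$173,100.00

Fee base is the gross recovery, $740,060; costs are reimbursed separately.
First $147,000 at 42.5% = $62,475.00
Next $87,500 at 33.5% = $29,312.50
Next $183,000 at 28% = $51,240.00
Remaining $322,560 at 20% = $64,512.00
Fee: $62,475.00 + $29,312.50 + $51,240.00 + $64,512.00 = $207,539.50
$207,539.50 exceeds the $173,100 cap, so the fee is capped at $173,100.00.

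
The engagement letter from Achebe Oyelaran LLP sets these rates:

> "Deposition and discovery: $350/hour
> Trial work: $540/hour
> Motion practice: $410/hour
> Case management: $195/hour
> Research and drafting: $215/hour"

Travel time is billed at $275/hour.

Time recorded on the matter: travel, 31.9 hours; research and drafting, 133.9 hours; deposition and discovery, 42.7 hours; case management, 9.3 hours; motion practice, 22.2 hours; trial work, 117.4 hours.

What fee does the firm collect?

Deposition and discovery: 42.7 × $350 = $14,945.00
Trial work: 117.4 × $540 = $63,396.00
Motion practice: 22.2 × $410 = $9,102.00
Case management: 9.3 × $195 = $1,813.50
Research and drafting: 133.9 × $215 = $28,788.50
Subtotal: $14,945.00 + $63,396.00 + $9,102.00 + $1,813.50 + $28,788.50 = $118,045.00
Travel: 31.9 × $275 = $8,772.50
Total: $118,045.00 + $8,772.50 = $126,817.50

$126,817.50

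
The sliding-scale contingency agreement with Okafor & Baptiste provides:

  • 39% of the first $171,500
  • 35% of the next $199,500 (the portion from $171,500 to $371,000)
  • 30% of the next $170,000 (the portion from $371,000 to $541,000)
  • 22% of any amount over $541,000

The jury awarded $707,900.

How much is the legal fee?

First $171,500 at 39% = $66,885.00
Next $199,500 at 35% = $69,825.00
Next $170,000 at 30% = $51,000.00
Remaining $166,900 at 22% = $36,718.00
Fee: $66,885.00 + $69,825.00 + $51,000.00 + $36,718.00 = $224,428.00

$224,428.00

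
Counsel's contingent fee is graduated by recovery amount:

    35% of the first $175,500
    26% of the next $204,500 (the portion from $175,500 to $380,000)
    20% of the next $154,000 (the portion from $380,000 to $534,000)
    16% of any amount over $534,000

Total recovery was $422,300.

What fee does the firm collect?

$123,055.00

First $175,500 at 35% = $61,425.00
Next $204,500 at 26% = $53,170.00
Remaining $42,300 at 20% = $8,460.00
Fee: $61,425.00 + $53,170.00 + $8,460.00 = $123,055.00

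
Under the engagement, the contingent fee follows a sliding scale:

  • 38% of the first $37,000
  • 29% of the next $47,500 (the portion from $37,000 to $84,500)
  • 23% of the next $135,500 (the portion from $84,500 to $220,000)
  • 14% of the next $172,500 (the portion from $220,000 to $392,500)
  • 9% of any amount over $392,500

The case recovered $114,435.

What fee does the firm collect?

$34,720.05

First $37,000 at 38% = $14,060.00
Next $47,500 at 29% = $13,775.00
Remaining $29,935 at 23% = $6,885.05
Fee: $14,060.00 + $13,775.00 + $6,885.05 = $34,720.05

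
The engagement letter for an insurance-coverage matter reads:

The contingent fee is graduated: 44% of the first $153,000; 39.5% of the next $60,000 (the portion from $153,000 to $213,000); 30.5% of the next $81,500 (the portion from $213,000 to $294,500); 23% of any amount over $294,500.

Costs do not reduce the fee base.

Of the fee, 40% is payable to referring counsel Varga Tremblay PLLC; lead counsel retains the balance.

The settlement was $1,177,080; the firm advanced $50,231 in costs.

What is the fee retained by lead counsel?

Fee base is the gross recovery, $1,177,080; costs are reimbursed separately.
First $153,000 at 44% = $67,320.00
Next $60,000 at 39.5% = $23,700.00
Next $81,500 at 30.5% = $24,857.50
Remaining $882,580 at 23% = $202,993.40
Fee: $67,320.00 + $23,700.00 + $24,857.50 + $202,993.40 = $318,870.90
Referral share: 40% of $318,870.90 = $127,548.36; lead counsel retains $318,870.90 − $127,548.36 = $191,322.54.

$191,322.54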